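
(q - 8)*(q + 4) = q^2 - 4*q - 32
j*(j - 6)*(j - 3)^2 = j^4 - 12*j^3 + 45*j^2 - 54*j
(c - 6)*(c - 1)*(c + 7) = c^3 - 43*c + 42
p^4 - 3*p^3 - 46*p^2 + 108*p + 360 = (p - 6)*(p - 5)*(p + 2)*(p + 6)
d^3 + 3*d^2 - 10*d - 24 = (d - 3)*(d + 2)*(d + 4)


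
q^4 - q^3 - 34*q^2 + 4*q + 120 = (q - 6)*(q - 2)*(q + 2)*(q + 5)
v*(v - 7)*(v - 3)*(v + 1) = v^4 - 9*v^3 + 11*v^2 + 21*v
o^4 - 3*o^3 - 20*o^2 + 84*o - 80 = (o - 4)*(o - 2)^2*(o + 5)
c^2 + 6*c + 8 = (c + 2)*(c + 4)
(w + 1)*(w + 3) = w^2 + 4*w + 3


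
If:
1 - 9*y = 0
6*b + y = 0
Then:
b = -1/54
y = 1/9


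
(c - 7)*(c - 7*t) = c^2 - 7*c*t - 7*c + 49*t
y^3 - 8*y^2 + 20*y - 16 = (y - 4)*(y - 2)^2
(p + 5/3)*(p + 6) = p^2 + 23*p/3 + 10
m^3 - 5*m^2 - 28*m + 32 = (m - 8)*(m - 1)*(m + 4)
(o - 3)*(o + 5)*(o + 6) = o^3 + 8*o^2 - 3*o - 90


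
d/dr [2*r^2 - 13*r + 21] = 4*r - 13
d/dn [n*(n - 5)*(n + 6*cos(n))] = -n*(n - 5)*(6*sin(n) - 1) + n*(n + 6*cos(n)) + (n - 5)*(n + 6*cos(n))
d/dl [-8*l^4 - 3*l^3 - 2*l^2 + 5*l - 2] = -32*l^3 - 9*l^2 - 4*l + 5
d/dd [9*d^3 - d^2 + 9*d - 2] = 27*d^2 - 2*d + 9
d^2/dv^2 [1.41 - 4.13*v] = 0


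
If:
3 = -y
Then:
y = -3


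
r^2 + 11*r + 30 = (r + 5)*(r + 6)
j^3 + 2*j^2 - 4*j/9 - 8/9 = (j - 2/3)*(j + 2/3)*(j + 2)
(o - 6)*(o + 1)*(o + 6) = o^3 + o^2 - 36*o - 36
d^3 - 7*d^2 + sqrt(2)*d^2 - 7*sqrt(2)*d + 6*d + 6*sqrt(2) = (d - 6)*(d - 1)*(d + sqrt(2))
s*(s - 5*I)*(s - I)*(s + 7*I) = s^4 + I*s^3 + 37*s^2 - 35*I*s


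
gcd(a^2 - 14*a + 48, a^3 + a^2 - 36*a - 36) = a - 6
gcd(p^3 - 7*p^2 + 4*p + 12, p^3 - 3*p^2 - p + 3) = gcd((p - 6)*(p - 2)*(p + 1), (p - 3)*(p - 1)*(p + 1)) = p + 1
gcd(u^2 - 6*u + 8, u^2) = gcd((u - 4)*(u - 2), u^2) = 1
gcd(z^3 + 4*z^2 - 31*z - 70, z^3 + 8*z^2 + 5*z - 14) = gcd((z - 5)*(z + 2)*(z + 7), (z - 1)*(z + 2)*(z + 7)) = z^2 + 9*z + 14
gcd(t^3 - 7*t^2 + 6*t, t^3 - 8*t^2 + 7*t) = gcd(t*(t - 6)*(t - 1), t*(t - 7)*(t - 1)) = t^2 - t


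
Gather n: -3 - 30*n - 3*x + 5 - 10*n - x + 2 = -40*n - 4*x + 4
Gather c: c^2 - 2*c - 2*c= c^2 - 4*c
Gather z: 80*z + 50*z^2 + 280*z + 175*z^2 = 225*z^2 + 360*z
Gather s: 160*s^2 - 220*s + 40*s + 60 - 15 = 160*s^2 - 180*s + 45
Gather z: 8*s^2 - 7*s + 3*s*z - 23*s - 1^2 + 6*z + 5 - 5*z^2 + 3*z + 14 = 8*s^2 - 30*s - 5*z^2 + z*(3*s + 9) + 18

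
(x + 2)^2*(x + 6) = x^3 + 10*x^2 + 28*x + 24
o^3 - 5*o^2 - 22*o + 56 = (o - 7)*(o - 2)*(o + 4)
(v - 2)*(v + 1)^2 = v^3 - 3*v - 2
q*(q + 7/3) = q^2 + 7*q/3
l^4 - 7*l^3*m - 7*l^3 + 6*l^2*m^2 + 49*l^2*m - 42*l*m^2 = l*(l - 7)*(l - 6*m)*(l - m)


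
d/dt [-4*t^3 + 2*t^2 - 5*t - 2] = -12*t^2 + 4*t - 5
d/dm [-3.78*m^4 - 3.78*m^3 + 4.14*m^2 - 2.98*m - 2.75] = -15.12*m^3 - 11.34*m^2 + 8.28*m - 2.98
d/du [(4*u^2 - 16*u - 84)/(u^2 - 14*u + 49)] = -40/(u^2 - 14*u + 49)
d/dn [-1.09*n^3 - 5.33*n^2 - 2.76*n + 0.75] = -3.27*n^2 - 10.66*n - 2.76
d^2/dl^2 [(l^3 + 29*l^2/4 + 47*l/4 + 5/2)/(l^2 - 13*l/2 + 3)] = 10*(157*l^3 - 186*l^2 - 204*l + 628)/(8*l^6 - 156*l^5 + 1086*l^4 - 3133*l^3 + 3258*l^2 - 1404*l + 216)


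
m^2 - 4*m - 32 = (m - 8)*(m + 4)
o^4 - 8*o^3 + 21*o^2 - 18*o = o*(o - 3)^2*(o - 2)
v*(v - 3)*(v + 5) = v^3 + 2*v^2 - 15*v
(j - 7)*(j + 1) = j^2 - 6*j - 7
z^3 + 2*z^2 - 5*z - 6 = (z - 2)*(z + 1)*(z + 3)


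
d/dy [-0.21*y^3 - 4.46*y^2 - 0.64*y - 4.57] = -0.63*y^2 - 8.92*y - 0.64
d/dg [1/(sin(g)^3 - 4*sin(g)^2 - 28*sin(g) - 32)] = (14 - 3*sin(g))*cos(g)/((sin(g) - 8)^2*(sin(g) + 2)^3)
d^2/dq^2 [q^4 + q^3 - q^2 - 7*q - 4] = 12*q^2 + 6*q - 2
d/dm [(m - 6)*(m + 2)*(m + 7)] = 3*m^2 + 6*m - 40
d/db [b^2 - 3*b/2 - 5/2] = 2*b - 3/2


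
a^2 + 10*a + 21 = (a + 3)*(a + 7)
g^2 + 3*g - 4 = (g - 1)*(g + 4)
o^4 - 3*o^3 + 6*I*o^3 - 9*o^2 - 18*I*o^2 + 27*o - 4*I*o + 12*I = (o - 3)*(o + I)^2*(o + 4*I)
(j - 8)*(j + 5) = j^2 - 3*j - 40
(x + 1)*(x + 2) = x^2 + 3*x + 2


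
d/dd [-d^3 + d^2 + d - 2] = -3*d^2 + 2*d + 1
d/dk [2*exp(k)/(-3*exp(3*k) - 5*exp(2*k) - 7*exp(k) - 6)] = (12*exp(3*k) + 10*exp(2*k) - 12)*exp(k)/(9*exp(6*k) + 30*exp(5*k) + 67*exp(4*k) + 106*exp(3*k) + 109*exp(2*k) + 84*exp(k) + 36)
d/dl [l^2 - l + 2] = 2*l - 1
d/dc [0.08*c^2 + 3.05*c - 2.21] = 0.16*c + 3.05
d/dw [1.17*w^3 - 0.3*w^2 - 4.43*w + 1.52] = 3.51*w^2 - 0.6*w - 4.43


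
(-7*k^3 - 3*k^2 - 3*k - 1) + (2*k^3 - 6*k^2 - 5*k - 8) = -5*k^3 - 9*k^2 - 8*k - 9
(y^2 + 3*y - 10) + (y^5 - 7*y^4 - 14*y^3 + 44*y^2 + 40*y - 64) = y^5 - 7*y^4 - 14*y^3 + 45*y^2 + 43*y - 74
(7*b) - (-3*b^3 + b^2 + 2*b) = 3*b^3 - b^2 + 5*b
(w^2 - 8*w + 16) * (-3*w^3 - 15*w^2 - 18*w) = -3*w^5 + 9*w^4 + 54*w^3 - 96*w^2 - 288*w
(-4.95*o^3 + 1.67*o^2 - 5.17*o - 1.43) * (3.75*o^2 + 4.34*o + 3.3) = -18.5625*o^5 - 15.2205*o^4 - 28.4747*o^3 - 22.2893*o^2 - 23.2672*o - 4.719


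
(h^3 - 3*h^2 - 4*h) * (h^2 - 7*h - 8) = h^5 - 10*h^4 + 9*h^3 + 52*h^2 + 32*h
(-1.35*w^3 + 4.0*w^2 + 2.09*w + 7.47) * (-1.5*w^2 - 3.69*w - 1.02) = 2.025*w^5 - 1.0185*w^4 - 16.518*w^3 - 22.9971*w^2 - 29.6961*w - 7.6194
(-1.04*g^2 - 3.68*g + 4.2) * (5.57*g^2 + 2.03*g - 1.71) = -5.7928*g^4 - 22.6088*g^3 + 17.702*g^2 + 14.8188*g - 7.182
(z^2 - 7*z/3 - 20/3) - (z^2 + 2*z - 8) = 4/3 - 13*z/3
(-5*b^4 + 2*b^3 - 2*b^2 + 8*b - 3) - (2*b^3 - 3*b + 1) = -5*b^4 - 2*b^2 + 11*b - 4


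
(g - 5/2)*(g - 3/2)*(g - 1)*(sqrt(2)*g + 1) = sqrt(2)*g^4 - 5*sqrt(2)*g^3 + g^3 - 5*g^2 + 31*sqrt(2)*g^2/4 - 15*sqrt(2)*g/4 + 31*g/4 - 15/4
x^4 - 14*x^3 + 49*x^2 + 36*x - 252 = (x - 7)*(x - 6)*(x - 3)*(x + 2)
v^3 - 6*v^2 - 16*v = v*(v - 8)*(v + 2)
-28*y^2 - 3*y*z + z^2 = (-7*y + z)*(4*y + z)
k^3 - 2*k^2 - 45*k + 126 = (k - 6)*(k - 3)*(k + 7)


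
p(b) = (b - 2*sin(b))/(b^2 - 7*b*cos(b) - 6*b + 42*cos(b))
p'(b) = (1 - 2*cos(b))/(b^2 - 7*b*cos(b) - 6*b + 42*cos(b)) + (b - 2*sin(b))*(-7*b*sin(b) - 2*b + 42*sin(b) + 7*cos(b) + 6)/(b^2 - 7*b*cos(b) - 6*b + 42*cos(b))^2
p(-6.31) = -0.04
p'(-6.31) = -0.01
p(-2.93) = 0.07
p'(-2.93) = -0.07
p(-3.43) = 0.13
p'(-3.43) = -0.20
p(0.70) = -0.02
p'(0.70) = -0.05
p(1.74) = 0.02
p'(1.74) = -0.15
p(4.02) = -0.33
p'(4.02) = -0.47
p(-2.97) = 0.07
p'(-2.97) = -0.07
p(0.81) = -0.03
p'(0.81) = -0.07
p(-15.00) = -0.07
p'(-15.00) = 0.03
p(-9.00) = -0.21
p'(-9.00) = 0.21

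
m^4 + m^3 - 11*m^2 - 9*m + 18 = (m - 3)*(m - 1)*(m + 2)*(m + 3)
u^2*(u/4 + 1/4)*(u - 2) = u^4/4 - u^3/4 - u^2/2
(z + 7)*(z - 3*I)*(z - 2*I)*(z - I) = z^4 + 7*z^3 - 6*I*z^3 - 11*z^2 - 42*I*z^2 - 77*z + 6*I*z + 42*I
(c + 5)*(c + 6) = c^2 + 11*c + 30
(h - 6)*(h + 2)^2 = h^3 - 2*h^2 - 20*h - 24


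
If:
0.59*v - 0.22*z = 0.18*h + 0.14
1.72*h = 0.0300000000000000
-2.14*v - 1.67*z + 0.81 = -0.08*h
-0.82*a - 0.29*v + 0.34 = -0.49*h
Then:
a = 0.32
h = 0.02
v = 0.29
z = 0.12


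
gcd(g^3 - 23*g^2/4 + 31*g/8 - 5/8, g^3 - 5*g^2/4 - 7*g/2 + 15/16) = g - 1/4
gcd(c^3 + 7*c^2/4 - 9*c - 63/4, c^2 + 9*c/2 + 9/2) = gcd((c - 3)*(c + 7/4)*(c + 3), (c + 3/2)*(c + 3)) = c + 3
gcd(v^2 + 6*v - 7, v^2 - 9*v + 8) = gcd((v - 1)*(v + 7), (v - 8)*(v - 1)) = v - 1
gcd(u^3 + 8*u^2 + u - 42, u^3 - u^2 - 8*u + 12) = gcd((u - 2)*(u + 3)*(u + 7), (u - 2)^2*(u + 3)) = u^2 + u - 6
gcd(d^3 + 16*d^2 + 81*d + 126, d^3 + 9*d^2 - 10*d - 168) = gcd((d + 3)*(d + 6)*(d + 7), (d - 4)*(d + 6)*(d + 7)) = d^2 + 13*d + 42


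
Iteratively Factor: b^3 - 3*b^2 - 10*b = (b)*(b^2 - 3*b - 10) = b*(b - 5)*(b + 2)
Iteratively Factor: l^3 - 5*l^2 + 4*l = (l - 1)*(l^2 - 4*l) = l*(l - 1)*(l - 4)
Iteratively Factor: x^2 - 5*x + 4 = (x - 1)*(x - 4)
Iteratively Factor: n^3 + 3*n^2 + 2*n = (n + 2)*(n^2 + n) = n*(n + 2)*(n + 1)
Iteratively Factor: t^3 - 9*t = (t + 3)*(t^2 - 3*t) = (t - 3)*(t + 3)*(t)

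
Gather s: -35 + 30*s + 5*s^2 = 5*s^2 + 30*s - 35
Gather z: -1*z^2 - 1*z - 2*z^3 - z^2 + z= -2*z^3 - 2*z^2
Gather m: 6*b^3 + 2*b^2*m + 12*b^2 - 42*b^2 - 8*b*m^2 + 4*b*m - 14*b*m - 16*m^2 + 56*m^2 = 6*b^3 - 30*b^2 + m^2*(40 - 8*b) + m*(2*b^2 - 10*b)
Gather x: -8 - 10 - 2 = -20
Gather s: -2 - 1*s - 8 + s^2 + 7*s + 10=s^2 + 6*s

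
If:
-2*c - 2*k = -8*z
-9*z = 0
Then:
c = -k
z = 0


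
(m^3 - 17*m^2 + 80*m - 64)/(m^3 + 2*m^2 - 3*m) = (m^2 - 16*m + 64)/(m*(m + 3))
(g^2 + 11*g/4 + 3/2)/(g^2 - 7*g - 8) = (4*g^2 + 11*g + 6)/(4*(g^2 - 7*g - 8))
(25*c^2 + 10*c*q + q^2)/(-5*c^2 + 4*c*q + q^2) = (5*c + q)/(-c + q)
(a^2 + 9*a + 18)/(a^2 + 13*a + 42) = (a + 3)/(a + 7)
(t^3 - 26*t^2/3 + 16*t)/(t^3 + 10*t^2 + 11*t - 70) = t*(3*t^2 - 26*t + 48)/(3*(t^3 + 10*t^2 + 11*t - 70))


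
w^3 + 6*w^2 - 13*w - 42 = (w - 3)*(w + 2)*(w + 7)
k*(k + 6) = k^2 + 6*k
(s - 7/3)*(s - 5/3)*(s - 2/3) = s^3 - 14*s^2/3 + 59*s/9 - 70/27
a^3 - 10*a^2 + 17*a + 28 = (a - 7)*(a - 4)*(a + 1)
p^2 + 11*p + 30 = (p + 5)*(p + 6)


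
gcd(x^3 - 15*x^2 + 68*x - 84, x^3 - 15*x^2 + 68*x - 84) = x^3 - 15*x^2 + 68*x - 84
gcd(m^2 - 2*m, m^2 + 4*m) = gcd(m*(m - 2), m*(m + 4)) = m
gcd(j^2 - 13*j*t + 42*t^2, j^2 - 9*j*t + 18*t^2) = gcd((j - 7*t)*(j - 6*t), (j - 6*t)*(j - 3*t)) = -j + 6*t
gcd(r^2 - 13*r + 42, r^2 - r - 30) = r - 6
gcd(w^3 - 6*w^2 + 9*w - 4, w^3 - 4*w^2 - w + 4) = w^2 - 5*w + 4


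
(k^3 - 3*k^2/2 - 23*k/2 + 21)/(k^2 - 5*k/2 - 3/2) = (2*k^2 + 3*k - 14)/(2*k + 1)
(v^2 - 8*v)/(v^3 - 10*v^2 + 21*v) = (v - 8)/(v^2 - 10*v + 21)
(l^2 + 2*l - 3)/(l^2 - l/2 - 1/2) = 2*(l + 3)/(2*l + 1)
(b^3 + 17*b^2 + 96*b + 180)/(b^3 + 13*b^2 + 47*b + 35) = (b^2 + 12*b + 36)/(b^2 + 8*b + 7)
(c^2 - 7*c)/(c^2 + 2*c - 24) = c*(c - 7)/(c^2 + 2*c - 24)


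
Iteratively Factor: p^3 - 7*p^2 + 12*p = (p)*(p^2 - 7*p + 12) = p*(p - 4)*(p - 3)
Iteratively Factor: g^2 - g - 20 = (g - 5)*(g + 4)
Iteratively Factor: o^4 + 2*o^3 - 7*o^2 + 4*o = (o)*(o^3 + 2*o^2 - 7*o + 4) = o*(o - 1)*(o^2 + 3*o - 4) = o*(o - 1)^2*(o + 4)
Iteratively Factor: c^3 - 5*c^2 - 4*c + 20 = (c - 5)*(c^2 - 4) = (c - 5)*(c + 2)*(c - 2)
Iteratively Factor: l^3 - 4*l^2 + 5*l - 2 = (l - 1)*(l^2 - 3*l + 2) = (l - 2)*(l - 1)*(l - 1)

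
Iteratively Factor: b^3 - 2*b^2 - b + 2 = (b - 1)*(b^2 - b - 2) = (b - 2)*(b - 1)*(b + 1)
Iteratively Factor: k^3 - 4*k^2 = (k)*(k^2 - 4*k) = k*(k - 4)*(k)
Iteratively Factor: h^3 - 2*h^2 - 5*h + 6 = (h - 1)*(h^2 - h - 6) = (h - 1)*(h + 2)*(h - 3)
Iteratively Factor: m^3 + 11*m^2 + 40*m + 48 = (m + 4)*(m^2 + 7*m + 12) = (m + 4)^2*(m + 3)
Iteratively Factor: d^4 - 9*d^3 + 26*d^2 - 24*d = (d - 3)*(d^3 - 6*d^2 + 8*d) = (d - 4)*(d - 3)*(d^2 - 2*d) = (d - 4)*(d - 3)*(d - 2)*(d)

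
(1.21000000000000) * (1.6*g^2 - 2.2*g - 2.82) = 1.936*g^2 - 2.662*g - 3.4122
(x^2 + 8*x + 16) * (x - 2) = x^3 + 6*x^2 - 32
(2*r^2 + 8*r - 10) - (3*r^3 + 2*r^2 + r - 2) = -3*r^3 + 7*r - 8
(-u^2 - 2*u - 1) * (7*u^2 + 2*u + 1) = -7*u^4 - 16*u^3 - 12*u^2 - 4*u - 1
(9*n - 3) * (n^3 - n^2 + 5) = 9*n^4 - 12*n^3 + 3*n^2 + 45*n - 15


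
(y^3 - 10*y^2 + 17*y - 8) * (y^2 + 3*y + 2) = y^5 - 7*y^4 - 11*y^3 + 23*y^2 + 10*y - 16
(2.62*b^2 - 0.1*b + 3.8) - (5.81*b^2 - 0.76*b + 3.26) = -3.19*b^2 + 0.66*b + 0.54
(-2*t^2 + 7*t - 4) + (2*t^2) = 7*t - 4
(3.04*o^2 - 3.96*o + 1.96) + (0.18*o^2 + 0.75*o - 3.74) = 3.22*o^2 - 3.21*o - 1.78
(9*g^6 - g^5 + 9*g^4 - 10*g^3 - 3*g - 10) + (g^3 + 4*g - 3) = 9*g^6 - g^5 + 9*g^4 - 9*g^3 + g - 13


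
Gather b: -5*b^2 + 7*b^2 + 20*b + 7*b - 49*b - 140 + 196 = 2*b^2 - 22*b + 56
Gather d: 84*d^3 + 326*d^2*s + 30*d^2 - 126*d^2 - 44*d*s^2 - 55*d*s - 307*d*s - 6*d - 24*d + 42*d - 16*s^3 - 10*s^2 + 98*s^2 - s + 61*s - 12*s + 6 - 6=84*d^3 + d^2*(326*s - 96) + d*(-44*s^2 - 362*s + 12) - 16*s^3 + 88*s^2 + 48*s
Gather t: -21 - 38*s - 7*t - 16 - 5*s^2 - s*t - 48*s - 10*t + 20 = -5*s^2 - 86*s + t*(-s - 17) - 17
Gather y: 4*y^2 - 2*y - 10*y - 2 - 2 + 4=4*y^2 - 12*y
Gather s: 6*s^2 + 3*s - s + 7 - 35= 6*s^2 + 2*s - 28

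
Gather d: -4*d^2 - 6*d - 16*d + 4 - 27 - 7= -4*d^2 - 22*d - 30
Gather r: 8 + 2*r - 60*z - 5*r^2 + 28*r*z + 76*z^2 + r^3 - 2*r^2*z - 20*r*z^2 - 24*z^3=r^3 + r^2*(-2*z - 5) + r*(-20*z^2 + 28*z + 2) - 24*z^3 + 76*z^2 - 60*z + 8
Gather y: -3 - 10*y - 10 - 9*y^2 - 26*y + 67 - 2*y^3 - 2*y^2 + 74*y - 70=-2*y^3 - 11*y^2 + 38*y - 16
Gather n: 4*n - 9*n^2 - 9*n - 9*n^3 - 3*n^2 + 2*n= -9*n^3 - 12*n^2 - 3*n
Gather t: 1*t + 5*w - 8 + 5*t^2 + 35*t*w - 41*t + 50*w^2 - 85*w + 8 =5*t^2 + t*(35*w - 40) + 50*w^2 - 80*w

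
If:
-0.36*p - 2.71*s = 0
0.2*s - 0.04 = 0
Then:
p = -1.51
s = 0.20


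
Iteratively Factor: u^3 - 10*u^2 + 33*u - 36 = (u - 3)*(u^2 - 7*u + 12) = (u - 3)^2*(u - 4)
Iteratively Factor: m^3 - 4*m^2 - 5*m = (m)*(m^2 - 4*m - 5) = m*(m - 5)*(m + 1)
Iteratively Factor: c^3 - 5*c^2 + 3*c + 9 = (c - 3)*(c^2 - 2*c - 3) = (c - 3)^2*(c + 1)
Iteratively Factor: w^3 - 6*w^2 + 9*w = (w)*(w^2 - 6*w + 9) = w*(w - 3)*(w - 3)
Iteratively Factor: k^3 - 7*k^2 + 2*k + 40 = (k - 4)*(k^2 - 3*k - 10) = (k - 5)*(k - 4)*(k + 2)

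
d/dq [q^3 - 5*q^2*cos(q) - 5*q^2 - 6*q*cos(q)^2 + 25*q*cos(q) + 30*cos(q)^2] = 5*q^2*sin(q) + 3*q^2 - 25*q*sin(q) + 6*q*sin(2*q) - 10*q*cos(q) - 10*q - 30*sin(2*q) - 6*cos(q)^2 + 25*cos(q)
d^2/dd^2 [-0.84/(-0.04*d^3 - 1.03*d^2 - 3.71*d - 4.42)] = (-(0.2016*d + 1.7304)*(0.04*d^3 + 1.03*d^2 + 3.71*d + 4.42) + 0.84*(0.12*d^2 + 2.06*d + 3.71)*(0.24*d^2 + 4.12*d + 7.42))/(0.04*d^3 + 1.03*d^2 + 3.71*d + 4.42)^3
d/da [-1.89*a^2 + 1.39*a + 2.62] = 1.39 - 3.78*a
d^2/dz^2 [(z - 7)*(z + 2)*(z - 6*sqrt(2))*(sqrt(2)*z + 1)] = 12*sqrt(2)*z^2 - 66*z - 30*sqrt(2)*z - 40*sqrt(2) + 110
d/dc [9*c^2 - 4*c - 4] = 18*c - 4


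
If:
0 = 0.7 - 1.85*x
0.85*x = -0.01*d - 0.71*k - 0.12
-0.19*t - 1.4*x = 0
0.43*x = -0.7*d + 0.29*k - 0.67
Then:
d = -1.44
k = -0.60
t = -2.79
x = 0.38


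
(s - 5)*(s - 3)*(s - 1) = s^3 - 9*s^2 + 23*s - 15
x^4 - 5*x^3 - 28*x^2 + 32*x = x*(x - 8)*(x - 1)*(x + 4)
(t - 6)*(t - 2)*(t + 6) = t^3 - 2*t^2 - 36*t + 72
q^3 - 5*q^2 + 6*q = q*(q - 3)*(q - 2)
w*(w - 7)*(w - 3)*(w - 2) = w^4 - 12*w^3 + 41*w^2 - 42*w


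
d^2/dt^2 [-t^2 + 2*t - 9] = -2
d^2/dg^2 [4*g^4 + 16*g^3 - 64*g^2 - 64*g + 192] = 48*g^2 + 96*g - 128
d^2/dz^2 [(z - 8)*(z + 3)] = 2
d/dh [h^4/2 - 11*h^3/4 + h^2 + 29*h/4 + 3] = 2*h^3 - 33*h^2/4 + 2*h + 29/4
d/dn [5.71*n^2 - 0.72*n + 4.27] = 11.42*n - 0.72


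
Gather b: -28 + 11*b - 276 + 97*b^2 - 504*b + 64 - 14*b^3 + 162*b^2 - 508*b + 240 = -14*b^3 + 259*b^2 - 1001*b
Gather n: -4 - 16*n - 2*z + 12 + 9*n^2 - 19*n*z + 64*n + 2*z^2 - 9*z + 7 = 9*n^2 + n*(48 - 19*z) + 2*z^2 - 11*z + 15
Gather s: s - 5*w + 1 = s - 5*w + 1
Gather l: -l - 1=-l - 1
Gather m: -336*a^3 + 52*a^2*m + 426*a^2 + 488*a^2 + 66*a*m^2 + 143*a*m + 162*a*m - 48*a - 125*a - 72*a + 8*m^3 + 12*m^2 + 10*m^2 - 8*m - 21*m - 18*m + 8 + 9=-336*a^3 + 914*a^2 - 245*a + 8*m^3 + m^2*(66*a + 22) + m*(52*a^2 + 305*a - 47) + 17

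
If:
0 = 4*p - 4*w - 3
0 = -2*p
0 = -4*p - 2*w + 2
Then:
No Solution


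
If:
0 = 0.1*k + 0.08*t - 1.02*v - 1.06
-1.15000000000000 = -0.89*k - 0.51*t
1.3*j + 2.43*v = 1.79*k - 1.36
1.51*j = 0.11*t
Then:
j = 0.20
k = -0.25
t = 2.70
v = -0.85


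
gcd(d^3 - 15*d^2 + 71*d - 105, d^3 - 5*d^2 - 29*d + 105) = d^2 - 10*d + 21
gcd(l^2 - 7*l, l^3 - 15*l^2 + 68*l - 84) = l - 7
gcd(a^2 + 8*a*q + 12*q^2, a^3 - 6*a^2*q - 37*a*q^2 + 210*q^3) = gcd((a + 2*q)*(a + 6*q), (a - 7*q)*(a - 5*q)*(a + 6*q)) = a + 6*q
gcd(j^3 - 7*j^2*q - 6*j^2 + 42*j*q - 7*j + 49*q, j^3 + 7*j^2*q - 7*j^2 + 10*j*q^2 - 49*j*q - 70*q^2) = j - 7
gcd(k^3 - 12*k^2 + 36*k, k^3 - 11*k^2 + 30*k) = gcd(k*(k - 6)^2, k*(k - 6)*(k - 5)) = k^2 - 6*k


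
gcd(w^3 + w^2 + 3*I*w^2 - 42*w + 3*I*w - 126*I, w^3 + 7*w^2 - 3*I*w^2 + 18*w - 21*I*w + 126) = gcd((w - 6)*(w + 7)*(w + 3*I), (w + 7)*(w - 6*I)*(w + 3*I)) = w^2 + w*(7 + 3*I) + 21*I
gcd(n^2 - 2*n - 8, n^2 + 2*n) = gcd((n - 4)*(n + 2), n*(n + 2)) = n + 2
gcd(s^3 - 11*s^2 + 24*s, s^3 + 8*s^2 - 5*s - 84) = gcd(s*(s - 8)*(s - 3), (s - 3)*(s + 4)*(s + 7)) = s - 3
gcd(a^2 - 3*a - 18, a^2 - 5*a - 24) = a + 3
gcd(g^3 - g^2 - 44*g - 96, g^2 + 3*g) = g + 3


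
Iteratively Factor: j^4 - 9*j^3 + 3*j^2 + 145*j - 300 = (j + 4)*(j^3 - 13*j^2 + 55*j - 75) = (j - 3)*(j + 4)*(j^2 - 10*j + 25) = (j - 5)*(j - 3)*(j + 4)*(j - 5)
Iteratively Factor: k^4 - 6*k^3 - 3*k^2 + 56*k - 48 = (k - 4)*(k^3 - 2*k^2 - 11*k + 12) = (k - 4)*(k + 3)*(k^2 - 5*k + 4) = (k - 4)*(k - 1)*(k + 3)*(k - 4)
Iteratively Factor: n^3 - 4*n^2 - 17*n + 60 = (n - 5)*(n^2 + n - 12) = (n - 5)*(n - 3)*(n + 4)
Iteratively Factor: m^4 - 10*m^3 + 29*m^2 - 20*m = (m - 5)*(m^3 - 5*m^2 + 4*m) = (m - 5)*(m - 4)*(m^2 - m) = (m - 5)*(m - 4)*(m - 1)*(m)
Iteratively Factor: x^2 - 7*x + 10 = (x - 5)*(x - 2)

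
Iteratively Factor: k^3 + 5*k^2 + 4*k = (k + 1)*(k^2 + 4*k) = (k + 1)*(k + 4)*(k)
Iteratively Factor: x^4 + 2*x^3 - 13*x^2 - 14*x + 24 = (x - 3)*(x^3 + 5*x^2 + 2*x - 8) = (x - 3)*(x + 4)*(x^2 + x - 2) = (x - 3)*(x - 1)*(x + 4)*(x + 2)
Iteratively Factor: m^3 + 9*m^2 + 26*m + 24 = (m + 2)*(m^2 + 7*m + 12) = (m + 2)*(m + 3)*(m + 4)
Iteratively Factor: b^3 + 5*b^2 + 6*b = (b)*(b^2 + 5*b + 6) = b*(b + 2)*(b + 3)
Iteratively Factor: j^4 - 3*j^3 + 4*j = (j - 2)*(j^3 - j^2 - 2*j) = (j - 2)*(j + 1)*(j^2 - 2*j) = j*(j - 2)*(j + 1)*(j - 2)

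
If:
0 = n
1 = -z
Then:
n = 0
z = -1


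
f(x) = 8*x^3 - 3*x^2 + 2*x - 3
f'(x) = 24*x^2 - 6*x + 2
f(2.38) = 92.62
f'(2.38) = 123.67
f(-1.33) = -29.79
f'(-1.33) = 52.43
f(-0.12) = -3.30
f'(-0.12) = 3.07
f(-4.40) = -751.35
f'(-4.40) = 493.04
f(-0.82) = -11.07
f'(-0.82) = 23.06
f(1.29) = 11.76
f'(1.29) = 34.20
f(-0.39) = -4.71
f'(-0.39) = 7.99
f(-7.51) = -3575.74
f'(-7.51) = 1400.66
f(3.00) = 192.00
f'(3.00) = 200.00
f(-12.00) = -14283.00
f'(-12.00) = 3530.00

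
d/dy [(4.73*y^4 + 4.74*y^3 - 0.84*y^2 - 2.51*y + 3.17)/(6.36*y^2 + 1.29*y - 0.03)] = (60.1656*y^5 + 48.4515*y^4 + 11.6616*y^3 + 14.4534*y^2 - 40.272*y - 4.014)/(40.4496*y^4 + 16.4088*y^3 + 1.2825*y^2 - 0.0774*y + 0.0009)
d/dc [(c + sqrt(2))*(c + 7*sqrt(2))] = 2*c + 8*sqrt(2)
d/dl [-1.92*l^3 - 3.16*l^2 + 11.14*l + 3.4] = -5.76*l^2 - 6.32*l + 11.14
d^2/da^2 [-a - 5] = 0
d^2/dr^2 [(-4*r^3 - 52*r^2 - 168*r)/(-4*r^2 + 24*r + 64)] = 8*(43*r^3 + 228*r^2 + 696*r - 176)/(r^6 - 18*r^5 + 60*r^4 + 360*r^3 - 960*r^2 - 4608*r - 4096)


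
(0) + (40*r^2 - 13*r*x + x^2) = 40*r^2 - 13*r*x + x^2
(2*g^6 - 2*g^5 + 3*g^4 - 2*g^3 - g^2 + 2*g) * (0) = 0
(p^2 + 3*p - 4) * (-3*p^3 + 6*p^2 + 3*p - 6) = -3*p^5 - 3*p^4 + 33*p^3 - 21*p^2 - 30*p + 24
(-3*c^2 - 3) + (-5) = -3*c^2 - 8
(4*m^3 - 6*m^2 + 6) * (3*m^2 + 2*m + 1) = 12*m^5 - 10*m^4 - 8*m^3 + 12*m^2 + 12*m + 6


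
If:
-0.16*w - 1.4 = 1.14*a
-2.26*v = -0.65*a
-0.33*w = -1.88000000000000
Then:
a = -2.03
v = -0.58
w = 5.70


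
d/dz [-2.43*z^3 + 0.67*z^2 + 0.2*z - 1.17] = -7.29*z^2 + 1.34*z + 0.2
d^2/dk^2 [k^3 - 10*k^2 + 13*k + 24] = 6*k - 20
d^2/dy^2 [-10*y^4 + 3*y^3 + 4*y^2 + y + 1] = -120*y^2 + 18*y + 8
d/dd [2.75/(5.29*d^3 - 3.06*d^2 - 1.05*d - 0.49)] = (-43.6425*d^2 + 16.83*d + 2.8875)/(-5.29*d^3 + 3.06*d^2 + 1.05*d + 0.49)^2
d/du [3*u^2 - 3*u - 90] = 6*u - 3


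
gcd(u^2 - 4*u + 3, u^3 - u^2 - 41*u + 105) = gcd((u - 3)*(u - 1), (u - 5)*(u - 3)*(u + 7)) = u - 3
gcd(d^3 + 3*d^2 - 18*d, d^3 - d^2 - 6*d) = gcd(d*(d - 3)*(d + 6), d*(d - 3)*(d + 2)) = d^2 - 3*d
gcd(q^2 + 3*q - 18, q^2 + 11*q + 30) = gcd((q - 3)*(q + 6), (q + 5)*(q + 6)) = q + 6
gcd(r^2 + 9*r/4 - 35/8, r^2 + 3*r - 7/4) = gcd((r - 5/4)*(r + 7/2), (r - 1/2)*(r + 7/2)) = r + 7/2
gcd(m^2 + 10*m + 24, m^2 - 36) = m + 6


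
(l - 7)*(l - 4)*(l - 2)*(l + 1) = l^4 - 12*l^3 + 37*l^2 - 6*l - 56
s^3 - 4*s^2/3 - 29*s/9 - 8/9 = (s - 8/3)*(s + 1/3)*(s + 1)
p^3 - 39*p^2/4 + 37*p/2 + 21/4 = (p - 7)*(p - 3)*(p + 1/4)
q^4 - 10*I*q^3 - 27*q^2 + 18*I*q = q*(q - 6*I)*(q - 3*I)*(q - I)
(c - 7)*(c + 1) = c^2 - 6*c - 7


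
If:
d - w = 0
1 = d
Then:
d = 1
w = 1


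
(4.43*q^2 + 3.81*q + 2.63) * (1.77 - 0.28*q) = -1.2404*q^3 + 6.7743*q^2 + 6.0073*q + 4.6551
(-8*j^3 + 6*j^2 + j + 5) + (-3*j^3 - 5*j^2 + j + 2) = -11*j^3 + j^2 + 2*j + 7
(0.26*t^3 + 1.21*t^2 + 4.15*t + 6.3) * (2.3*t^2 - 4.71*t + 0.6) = 0.598*t^5 + 1.5584*t^4 + 4.0019*t^3 - 4.3305*t^2 - 27.183*t + 3.78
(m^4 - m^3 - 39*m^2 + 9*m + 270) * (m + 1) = m^5 - 40*m^3 - 30*m^2 + 279*m + 270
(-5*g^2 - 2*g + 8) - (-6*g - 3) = -5*g^2 + 4*g + 11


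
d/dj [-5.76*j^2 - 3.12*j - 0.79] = -11.52*j - 3.12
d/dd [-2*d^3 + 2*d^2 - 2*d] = -6*d^2 + 4*d - 2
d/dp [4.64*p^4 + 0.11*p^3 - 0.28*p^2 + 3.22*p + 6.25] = 18.56*p^3 + 0.33*p^2 - 0.56*p + 3.22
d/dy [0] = 0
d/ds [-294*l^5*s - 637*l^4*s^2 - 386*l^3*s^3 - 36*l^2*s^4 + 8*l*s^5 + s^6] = -294*l^5 - 1274*l^4*s - 1158*l^3*s^2 - 144*l^2*s^3 + 40*l*s^4 + 6*s^5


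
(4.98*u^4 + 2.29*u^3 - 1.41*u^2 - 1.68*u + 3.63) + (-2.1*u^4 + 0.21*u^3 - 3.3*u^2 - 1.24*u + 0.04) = 2.88*u^4 + 2.5*u^3 - 4.71*u^2 - 2.92*u + 3.67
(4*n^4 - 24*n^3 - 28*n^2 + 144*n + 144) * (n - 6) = 4*n^5 - 48*n^4 + 116*n^3 + 312*n^2 - 720*n - 864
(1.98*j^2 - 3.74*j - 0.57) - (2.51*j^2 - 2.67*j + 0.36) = -0.53*j^2 - 1.07*j - 0.93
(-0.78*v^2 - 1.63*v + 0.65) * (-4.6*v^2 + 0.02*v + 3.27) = 3.588*v^4 + 7.4824*v^3 - 5.5732*v^2 - 5.3171*v + 2.1255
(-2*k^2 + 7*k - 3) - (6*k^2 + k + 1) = -8*k^2 + 6*k - 4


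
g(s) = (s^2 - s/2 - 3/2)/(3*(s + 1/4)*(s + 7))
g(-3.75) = -0.42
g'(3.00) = 0.03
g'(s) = (2*s - 1/2)/(3*(s + 1/4)*(s + 7)) - (s^2 - s/2 - 3/2)/(3*(s + 1/4)*(s + 7)^2) - (s^2 - s/2 - 3/2)/(3*(s + 1/4)^2*(s + 7))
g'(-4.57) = 0.43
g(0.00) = -0.29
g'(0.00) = 1.09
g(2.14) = 0.03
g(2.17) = 0.03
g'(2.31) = 0.04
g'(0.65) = 0.12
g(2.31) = 0.04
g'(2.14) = 0.04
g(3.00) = 0.06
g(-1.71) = -0.10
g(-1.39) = -0.06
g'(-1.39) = 0.13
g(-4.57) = -0.69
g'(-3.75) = 0.24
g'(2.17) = 0.04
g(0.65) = -0.07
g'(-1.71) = 0.12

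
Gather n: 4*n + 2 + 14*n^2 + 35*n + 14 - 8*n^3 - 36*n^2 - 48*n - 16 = -8*n^3 - 22*n^2 - 9*n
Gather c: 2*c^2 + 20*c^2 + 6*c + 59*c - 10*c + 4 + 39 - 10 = 22*c^2 + 55*c + 33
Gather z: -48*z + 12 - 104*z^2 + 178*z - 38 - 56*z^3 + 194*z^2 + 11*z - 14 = -56*z^3 + 90*z^2 + 141*z - 40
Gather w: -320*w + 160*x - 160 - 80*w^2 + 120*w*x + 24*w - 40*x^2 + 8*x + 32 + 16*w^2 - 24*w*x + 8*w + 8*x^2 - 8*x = -64*w^2 + w*(96*x - 288) - 32*x^2 + 160*x - 128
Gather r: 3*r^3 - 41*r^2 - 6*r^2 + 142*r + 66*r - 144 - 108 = 3*r^3 - 47*r^2 + 208*r - 252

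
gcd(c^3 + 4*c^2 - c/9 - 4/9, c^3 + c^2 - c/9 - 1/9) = c^2 - 1/9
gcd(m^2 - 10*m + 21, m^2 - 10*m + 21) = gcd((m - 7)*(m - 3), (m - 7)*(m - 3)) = m^2 - 10*m + 21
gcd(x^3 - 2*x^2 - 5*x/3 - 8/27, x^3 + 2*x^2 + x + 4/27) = x^2 + 2*x/3 + 1/9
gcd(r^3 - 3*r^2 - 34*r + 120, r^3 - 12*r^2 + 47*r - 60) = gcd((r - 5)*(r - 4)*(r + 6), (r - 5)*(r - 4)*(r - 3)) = r^2 - 9*r + 20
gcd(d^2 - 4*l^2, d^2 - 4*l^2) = d^2 - 4*l^2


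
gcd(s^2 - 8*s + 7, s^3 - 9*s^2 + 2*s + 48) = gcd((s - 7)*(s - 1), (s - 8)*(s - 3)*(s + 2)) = 1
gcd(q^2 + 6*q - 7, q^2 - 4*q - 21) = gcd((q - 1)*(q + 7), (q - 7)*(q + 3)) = 1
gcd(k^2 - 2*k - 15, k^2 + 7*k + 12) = k + 3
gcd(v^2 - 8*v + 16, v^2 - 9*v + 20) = v - 4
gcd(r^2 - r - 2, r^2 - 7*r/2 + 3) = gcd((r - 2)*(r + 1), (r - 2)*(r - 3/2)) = r - 2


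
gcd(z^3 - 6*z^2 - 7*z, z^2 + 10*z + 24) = 1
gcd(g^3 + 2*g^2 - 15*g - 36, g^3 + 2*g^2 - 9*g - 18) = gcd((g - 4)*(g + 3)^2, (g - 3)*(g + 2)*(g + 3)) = g + 3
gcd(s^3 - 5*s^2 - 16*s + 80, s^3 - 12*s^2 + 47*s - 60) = s^2 - 9*s + 20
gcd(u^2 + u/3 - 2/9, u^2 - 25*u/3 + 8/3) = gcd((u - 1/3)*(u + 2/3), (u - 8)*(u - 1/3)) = u - 1/3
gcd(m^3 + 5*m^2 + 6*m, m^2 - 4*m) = m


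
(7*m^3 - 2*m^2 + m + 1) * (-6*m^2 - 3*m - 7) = -42*m^5 - 9*m^4 - 49*m^3 + 5*m^2 - 10*m - 7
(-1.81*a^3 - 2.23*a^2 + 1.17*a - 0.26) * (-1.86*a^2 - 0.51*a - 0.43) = 3.3666*a^5 + 5.0709*a^4 - 0.2606*a^3 + 0.8458*a^2 - 0.3705*a + 0.1118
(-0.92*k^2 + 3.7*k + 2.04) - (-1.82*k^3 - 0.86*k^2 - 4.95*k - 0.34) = 1.82*k^3 - 0.0600000000000001*k^2 + 8.65*k + 2.38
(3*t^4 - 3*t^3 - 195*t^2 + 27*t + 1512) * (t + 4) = 3*t^5 + 9*t^4 - 207*t^3 - 753*t^2 + 1620*t + 6048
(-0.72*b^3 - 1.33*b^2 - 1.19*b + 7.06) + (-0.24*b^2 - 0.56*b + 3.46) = -0.72*b^3 - 1.57*b^2 - 1.75*b + 10.52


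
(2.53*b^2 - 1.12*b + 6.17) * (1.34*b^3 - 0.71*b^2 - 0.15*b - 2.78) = 3.3902*b^5 - 3.2971*b^4 + 8.6835*b^3 - 11.2461*b^2 + 2.1881*b - 17.1526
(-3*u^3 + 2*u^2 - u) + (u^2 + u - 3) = -3*u^3 + 3*u^2 - 3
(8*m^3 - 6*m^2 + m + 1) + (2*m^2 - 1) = 8*m^3 - 4*m^2 + m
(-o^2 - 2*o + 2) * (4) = -4*o^2 - 8*o + 8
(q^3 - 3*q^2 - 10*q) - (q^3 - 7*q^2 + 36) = 4*q^2 - 10*q - 36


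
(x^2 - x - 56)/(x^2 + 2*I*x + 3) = (x^2 - x - 56)/(x^2 + 2*I*x + 3)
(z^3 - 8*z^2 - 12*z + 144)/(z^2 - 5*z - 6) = (z^2 - 2*z - 24)/(z + 1)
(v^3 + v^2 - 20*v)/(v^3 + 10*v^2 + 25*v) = (v - 4)/(v + 5)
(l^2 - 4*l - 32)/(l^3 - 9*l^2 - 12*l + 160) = 1/(l - 5)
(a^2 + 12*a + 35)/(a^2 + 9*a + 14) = (a + 5)/(a + 2)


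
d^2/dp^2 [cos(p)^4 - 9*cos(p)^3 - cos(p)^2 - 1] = 27*cos(p)/4 - 4*cos(2*p)^2 + 81*cos(3*p)/4 + 2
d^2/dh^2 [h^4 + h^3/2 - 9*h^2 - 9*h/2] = 12*h^2 + 3*h - 18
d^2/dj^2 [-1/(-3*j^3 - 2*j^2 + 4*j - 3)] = 2*(-(9*j + 2)*(3*j^3 + 2*j^2 - 4*j + 3) + (9*j^2 + 4*j - 4)^2)/(3*j^3 + 2*j^2 - 4*j + 3)^3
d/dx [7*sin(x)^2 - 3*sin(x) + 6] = (14*sin(x) - 3)*cos(x)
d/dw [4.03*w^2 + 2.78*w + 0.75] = 8.06*w + 2.78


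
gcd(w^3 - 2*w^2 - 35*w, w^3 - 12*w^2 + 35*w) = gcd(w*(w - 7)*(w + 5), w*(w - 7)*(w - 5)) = w^2 - 7*w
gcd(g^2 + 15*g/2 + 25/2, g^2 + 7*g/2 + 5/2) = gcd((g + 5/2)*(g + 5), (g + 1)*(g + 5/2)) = g + 5/2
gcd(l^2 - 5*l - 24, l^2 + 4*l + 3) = l + 3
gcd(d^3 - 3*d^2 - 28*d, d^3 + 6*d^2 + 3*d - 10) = 1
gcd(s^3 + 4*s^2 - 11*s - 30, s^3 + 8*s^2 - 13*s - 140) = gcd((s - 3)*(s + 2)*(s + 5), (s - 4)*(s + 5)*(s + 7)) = s + 5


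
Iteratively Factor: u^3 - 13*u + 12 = (u + 4)*(u^2 - 4*u + 3) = (u - 3)*(u + 4)*(u - 1)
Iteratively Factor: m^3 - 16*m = (m - 4)*(m^2 + 4*m) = m*(m - 4)*(m + 4)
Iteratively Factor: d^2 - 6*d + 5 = (d - 1)*(d - 5)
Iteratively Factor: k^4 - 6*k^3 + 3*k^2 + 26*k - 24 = (k + 2)*(k^3 - 8*k^2 + 19*k - 12) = (k - 4)*(k + 2)*(k^2 - 4*k + 3) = (k - 4)*(k - 3)*(k + 2)*(k - 1)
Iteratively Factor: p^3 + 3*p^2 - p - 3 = (p + 1)*(p^2 + 2*p - 3) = (p + 1)*(p + 3)*(p - 1)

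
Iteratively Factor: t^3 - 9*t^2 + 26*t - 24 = (t - 4)*(t^2 - 5*t + 6) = (t - 4)*(t - 3)*(t - 2)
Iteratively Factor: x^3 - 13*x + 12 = (x - 1)*(x^2 + x - 12) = (x - 1)*(x + 4)*(x - 3)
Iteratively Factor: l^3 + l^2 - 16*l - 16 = (l + 1)*(l^2 - 16) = (l + 1)*(l + 4)*(l - 4)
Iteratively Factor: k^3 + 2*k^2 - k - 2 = (k + 1)*(k^2 + k - 2) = (k - 1)*(k + 1)*(k + 2)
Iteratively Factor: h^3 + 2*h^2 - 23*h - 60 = (h - 5)*(h^2 + 7*h + 12) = (h - 5)*(h + 4)*(h + 3)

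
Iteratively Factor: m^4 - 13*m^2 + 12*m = (m + 4)*(m^3 - 4*m^2 + 3*m) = (m - 1)*(m + 4)*(m^2 - 3*m) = (m - 3)*(m - 1)*(m + 4)*(m)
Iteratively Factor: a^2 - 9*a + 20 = (a - 5)*(a - 4)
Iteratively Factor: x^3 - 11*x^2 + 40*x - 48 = (x - 3)*(x^2 - 8*x + 16) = (x - 4)*(x - 3)*(x - 4)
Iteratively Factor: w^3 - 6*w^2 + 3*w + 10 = (w - 2)*(w^2 - 4*w - 5) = (w - 2)*(w + 1)*(w - 5)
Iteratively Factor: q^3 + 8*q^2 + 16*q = (q + 4)*(q^2 + 4*q) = (q + 4)^2*(q)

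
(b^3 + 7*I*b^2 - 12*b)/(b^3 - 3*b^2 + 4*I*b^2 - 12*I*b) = (b + 3*I)/(b - 3)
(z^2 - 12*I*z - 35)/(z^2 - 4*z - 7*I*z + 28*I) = (z - 5*I)/(z - 4)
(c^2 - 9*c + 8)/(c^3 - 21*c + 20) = (c - 8)/(c^2 + c - 20)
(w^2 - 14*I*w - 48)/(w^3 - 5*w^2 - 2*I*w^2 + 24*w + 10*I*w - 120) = (w - 8*I)/(w^2 + w*(-5 + 4*I) - 20*I)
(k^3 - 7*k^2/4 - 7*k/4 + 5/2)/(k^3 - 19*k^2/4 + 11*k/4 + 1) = (4*k^2 - 3*k - 10)/(4*k^2 - 15*k - 4)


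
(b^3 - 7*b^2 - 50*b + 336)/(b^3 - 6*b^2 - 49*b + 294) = (b - 8)/(b - 7)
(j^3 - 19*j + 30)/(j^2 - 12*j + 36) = (j^3 - 19*j + 30)/(j^2 - 12*j + 36)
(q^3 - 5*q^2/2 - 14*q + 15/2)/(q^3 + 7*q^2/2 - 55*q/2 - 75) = (2*q^2 + 5*q - 3)/(2*q^2 + 17*q + 30)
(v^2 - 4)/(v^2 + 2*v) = (v - 2)/v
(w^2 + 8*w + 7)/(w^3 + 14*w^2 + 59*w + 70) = (w + 1)/(w^2 + 7*w + 10)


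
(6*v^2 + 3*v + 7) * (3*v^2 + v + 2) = 18*v^4 + 15*v^3 + 36*v^2 + 13*v + 14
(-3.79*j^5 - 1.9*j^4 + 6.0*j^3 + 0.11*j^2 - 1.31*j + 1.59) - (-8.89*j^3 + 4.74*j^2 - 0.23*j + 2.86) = -3.79*j^5 - 1.9*j^4 + 14.89*j^3 - 4.63*j^2 - 1.08*j - 1.27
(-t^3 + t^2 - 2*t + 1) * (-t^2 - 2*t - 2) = t^5 + t^4 + 2*t^3 + t^2 + 2*t - 2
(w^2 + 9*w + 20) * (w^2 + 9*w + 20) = w^4 + 18*w^3 + 121*w^2 + 360*w + 400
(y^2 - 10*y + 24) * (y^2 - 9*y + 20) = y^4 - 19*y^3 + 134*y^2 - 416*y + 480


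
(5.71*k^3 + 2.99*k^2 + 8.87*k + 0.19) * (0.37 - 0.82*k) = -4.6822*k^4 - 0.3391*k^3 - 6.1671*k^2 + 3.1261*k + 0.0703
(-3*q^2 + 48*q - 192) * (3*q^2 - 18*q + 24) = -9*q^4 + 198*q^3 - 1512*q^2 + 4608*q - 4608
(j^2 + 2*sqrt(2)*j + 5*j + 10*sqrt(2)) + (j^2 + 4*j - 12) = 2*j^2 + 2*sqrt(2)*j + 9*j - 12 + 10*sqrt(2)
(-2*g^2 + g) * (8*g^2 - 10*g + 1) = -16*g^4 + 28*g^3 - 12*g^2 + g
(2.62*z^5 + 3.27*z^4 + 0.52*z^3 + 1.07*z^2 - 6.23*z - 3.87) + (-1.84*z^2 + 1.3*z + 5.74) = 2.62*z^5 + 3.27*z^4 + 0.52*z^3 - 0.77*z^2 - 4.93*z + 1.87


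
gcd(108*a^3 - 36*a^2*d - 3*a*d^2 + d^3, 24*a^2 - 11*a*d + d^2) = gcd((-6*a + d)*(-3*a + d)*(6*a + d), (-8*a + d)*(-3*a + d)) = 3*a - d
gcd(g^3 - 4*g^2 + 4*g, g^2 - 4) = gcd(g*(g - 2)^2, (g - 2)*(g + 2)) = g - 2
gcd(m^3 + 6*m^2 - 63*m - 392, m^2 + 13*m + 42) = m + 7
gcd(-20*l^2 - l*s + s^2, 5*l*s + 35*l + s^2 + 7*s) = 1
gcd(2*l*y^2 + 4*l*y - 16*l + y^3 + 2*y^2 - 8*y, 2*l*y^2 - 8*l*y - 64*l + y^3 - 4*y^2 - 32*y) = 2*l*y + 8*l + y^2 + 4*y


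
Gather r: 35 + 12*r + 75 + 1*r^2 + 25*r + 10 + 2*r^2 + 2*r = 3*r^2 + 39*r + 120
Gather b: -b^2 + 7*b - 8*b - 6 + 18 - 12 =-b^2 - b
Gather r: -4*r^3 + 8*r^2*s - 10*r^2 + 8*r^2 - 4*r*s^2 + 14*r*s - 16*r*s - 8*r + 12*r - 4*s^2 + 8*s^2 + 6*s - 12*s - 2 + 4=-4*r^3 + r^2*(8*s - 2) + r*(-4*s^2 - 2*s + 4) + 4*s^2 - 6*s + 2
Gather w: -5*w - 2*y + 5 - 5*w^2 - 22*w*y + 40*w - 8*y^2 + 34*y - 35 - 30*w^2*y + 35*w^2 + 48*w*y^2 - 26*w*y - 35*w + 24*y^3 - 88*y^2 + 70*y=w^2*(30 - 30*y) + w*(48*y^2 - 48*y) + 24*y^3 - 96*y^2 + 102*y - 30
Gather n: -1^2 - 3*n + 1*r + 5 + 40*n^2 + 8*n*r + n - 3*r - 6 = 40*n^2 + n*(8*r - 2) - 2*r - 2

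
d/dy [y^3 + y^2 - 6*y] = 3*y^2 + 2*y - 6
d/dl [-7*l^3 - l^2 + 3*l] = -21*l^2 - 2*l + 3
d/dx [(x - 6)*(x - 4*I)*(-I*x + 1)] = -3*I*x^2 - x*(6 - 12*I) + 18 - 4*I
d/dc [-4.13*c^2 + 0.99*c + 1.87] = 0.99 - 8.26*c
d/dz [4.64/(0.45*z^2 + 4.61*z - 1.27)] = (-4.176*z - 21.3904)/(0.45*z^2 + 4.61*z - 1.27)^2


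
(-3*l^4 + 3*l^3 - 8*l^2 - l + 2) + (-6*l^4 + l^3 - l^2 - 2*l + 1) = -9*l^4 + 4*l^3 - 9*l^2 - 3*l + 3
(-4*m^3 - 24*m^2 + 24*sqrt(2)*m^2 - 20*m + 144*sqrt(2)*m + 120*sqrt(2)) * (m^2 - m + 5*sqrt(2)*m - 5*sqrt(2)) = -4*m^5 - 20*m^4 + 4*sqrt(2)*m^4 + 20*sqrt(2)*m^3 + 244*m^3 - 4*sqrt(2)*m^2 + 1220*m^2 - 240*m - 20*sqrt(2)*m - 1200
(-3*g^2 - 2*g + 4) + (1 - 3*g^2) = -6*g^2 - 2*g + 5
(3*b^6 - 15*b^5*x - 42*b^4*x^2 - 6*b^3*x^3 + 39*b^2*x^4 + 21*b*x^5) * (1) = 3*b^6 - 15*b^5*x - 42*b^4*x^2 - 6*b^3*x^3 + 39*b^2*x^4 + 21*b*x^5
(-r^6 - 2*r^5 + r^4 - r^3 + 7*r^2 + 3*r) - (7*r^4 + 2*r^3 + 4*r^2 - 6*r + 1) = -r^6 - 2*r^5 - 6*r^4 - 3*r^3 + 3*r^2 + 9*r - 1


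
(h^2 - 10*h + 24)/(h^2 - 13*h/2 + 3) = 2*(h - 4)/(2*h - 1)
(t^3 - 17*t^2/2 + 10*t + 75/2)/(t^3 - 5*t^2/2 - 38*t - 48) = (t^2 - 10*t + 25)/(t^2 - 4*t - 32)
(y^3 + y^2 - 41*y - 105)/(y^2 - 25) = (y^2 - 4*y - 21)/(y - 5)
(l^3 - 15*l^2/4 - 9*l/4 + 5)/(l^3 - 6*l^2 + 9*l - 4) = (l + 5/4)/(l - 1)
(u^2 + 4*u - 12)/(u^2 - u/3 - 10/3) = 3*(u + 6)/(3*u + 5)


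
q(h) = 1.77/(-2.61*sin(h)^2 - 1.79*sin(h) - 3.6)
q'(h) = 1.77*(5.22*sin(h)*cos(h) + 1.79*cos(h))/(-2.61*sin(h)^2 - 1.79*sin(h) - 3.6)^2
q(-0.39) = -0.54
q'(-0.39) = -0.03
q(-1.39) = -0.41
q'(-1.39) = -0.06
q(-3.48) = -0.39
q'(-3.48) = -0.29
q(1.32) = -0.23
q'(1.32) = 0.05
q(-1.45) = -0.40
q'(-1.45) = -0.04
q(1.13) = -0.24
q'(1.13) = 0.09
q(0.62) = -0.32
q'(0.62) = 0.23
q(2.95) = -0.44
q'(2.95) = -0.30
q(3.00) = -0.45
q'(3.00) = -0.29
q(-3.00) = -0.52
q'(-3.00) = -0.16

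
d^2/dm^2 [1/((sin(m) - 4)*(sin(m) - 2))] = 2*(-2*sin(m)^4 + 9*sin(m)^3 + sin(m)^2 - 42*sin(m) + 28)/((sin(m) - 4)^3*(sin(m) - 2)^3)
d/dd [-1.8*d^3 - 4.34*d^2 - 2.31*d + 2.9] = -5.4*d^2 - 8.68*d - 2.31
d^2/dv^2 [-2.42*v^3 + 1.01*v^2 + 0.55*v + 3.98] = 2.02 - 14.52*v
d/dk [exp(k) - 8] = exp(k)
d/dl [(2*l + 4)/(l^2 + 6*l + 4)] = 2*(l^2 + 6*l - 2*(l + 2)*(l + 3) + 4)/(l^2 + 6*l + 4)^2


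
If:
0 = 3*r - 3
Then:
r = 1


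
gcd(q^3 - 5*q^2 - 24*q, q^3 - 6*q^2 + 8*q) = q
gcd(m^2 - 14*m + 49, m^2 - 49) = m - 7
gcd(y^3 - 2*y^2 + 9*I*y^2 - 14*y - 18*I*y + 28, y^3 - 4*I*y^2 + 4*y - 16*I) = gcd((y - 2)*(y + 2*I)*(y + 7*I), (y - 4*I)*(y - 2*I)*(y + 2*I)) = y + 2*I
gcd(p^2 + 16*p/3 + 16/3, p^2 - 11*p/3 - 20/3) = p + 4/3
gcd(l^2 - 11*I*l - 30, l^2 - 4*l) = 1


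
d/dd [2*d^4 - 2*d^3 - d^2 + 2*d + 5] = 8*d^3 - 6*d^2 - 2*d + 2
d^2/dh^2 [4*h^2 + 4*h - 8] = 8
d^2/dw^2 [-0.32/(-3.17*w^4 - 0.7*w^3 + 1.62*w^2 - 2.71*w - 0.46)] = ((-12.1728*w^2 - 1.344*w + 1.0368)*(3.17*w^4 + 0.7*w^3 - 1.62*w^2 + 2.71*w + 0.46) + 0.32*(12.68*w^3 + 2.1*w^2 - 3.24*w + 2.71)*(25.36*w^3 + 4.2*w^2 - 6.48*w + 5.42))/(3.17*w^4 + 0.7*w^3 - 1.62*w^2 + 2.71*w + 0.46)^3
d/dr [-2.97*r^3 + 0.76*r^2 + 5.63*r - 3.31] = -8.91*r^2 + 1.52*r + 5.63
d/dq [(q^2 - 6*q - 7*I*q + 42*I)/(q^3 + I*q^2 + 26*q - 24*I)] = (-q^4 + q^3*(12 + 14*I) + q^2*(19 - 120*I) + q*(84 - 48*I) - 168 - 948*I)/(q^6 + 2*I*q^5 + 51*q^4 + 4*I*q^3 + 724*q^2 - 1248*I*q - 576)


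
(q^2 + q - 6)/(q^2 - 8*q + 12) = (q + 3)/(q - 6)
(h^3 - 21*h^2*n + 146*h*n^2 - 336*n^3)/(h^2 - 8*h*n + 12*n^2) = (h^2 - 15*h*n + 56*n^2)/(h - 2*n)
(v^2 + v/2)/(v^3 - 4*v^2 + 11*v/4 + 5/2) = 2*v/(2*v^2 - 9*v + 10)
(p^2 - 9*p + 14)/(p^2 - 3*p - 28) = (p - 2)/(p + 4)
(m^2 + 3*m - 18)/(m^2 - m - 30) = (-m^2 - 3*m + 18)/(-m^2 + m + 30)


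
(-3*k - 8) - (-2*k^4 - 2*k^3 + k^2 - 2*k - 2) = 2*k^4 + 2*k^3 - k^2 - k - 6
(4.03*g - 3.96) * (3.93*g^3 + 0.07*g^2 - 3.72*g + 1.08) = 15.8379*g^4 - 15.2807*g^3 - 15.2688*g^2 + 19.0836*g - 4.2768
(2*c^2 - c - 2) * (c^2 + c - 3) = 2*c^4 + c^3 - 9*c^2 + c + 6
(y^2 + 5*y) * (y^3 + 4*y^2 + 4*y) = y^5 + 9*y^4 + 24*y^3 + 20*y^2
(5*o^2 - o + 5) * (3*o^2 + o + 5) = 15*o^4 + 2*o^3 + 39*o^2 + 25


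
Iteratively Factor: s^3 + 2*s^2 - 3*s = (s + 3)*(s^2 - s) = (s - 1)*(s + 3)*(s)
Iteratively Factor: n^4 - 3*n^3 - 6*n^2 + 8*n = (n - 1)*(n^3 - 2*n^2 - 8*n) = (n - 1)*(n + 2)*(n^2 - 4*n) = (n - 4)*(n - 1)*(n + 2)*(n)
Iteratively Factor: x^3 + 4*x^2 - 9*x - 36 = (x - 3)*(x^2 + 7*x + 12) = (x - 3)*(x + 4)*(x + 3)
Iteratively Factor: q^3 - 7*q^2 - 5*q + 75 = (q - 5)*(q^2 - 2*q - 15) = (q - 5)*(q + 3)*(q - 5)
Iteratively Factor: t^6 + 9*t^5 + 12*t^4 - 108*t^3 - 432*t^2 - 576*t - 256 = (t + 4)*(t^5 + 5*t^4 - 8*t^3 - 76*t^2 - 128*t - 64) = (t + 1)*(t + 4)*(t^4 + 4*t^3 - 12*t^2 - 64*t - 64) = (t + 1)*(t + 2)*(t + 4)*(t^3 + 2*t^2 - 16*t - 32) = (t + 1)*(t + 2)*(t + 4)^2*(t^2 - 2*t - 8) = (t - 4)*(t + 1)*(t + 2)*(t + 4)^2*(t + 2)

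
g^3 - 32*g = g*(g - 4*sqrt(2))*(g + 4*sqrt(2))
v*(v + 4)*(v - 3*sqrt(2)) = v^3 - 3*sqrt(2)*v^2 + 4*v^2 - 12*sqrt(2)*v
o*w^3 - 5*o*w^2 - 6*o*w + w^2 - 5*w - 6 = (w - 6)*(w + 1)*(o*w + 1)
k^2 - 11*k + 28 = (k - 7)*(k - 4)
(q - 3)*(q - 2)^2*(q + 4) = q^4 - 3*q^3 - 12*q^2 + 52*q - 48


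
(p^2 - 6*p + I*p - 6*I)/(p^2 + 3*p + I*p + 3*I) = (p - 6)/(p + 3)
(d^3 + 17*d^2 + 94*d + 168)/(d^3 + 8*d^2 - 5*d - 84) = (d + 6)/(d - 3)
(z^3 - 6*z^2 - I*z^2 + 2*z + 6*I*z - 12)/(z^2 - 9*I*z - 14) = (z^2 + z*(-6 + I) - 6*I)/(z - 7*I)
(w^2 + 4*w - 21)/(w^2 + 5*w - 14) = (w - 3)/(w - 2)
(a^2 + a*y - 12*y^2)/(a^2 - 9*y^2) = (a + 4*y)/(a + 3*y)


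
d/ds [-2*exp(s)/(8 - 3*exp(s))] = -16*exp(s)/(9*exp(2*s) - 48*exp(s) + 64)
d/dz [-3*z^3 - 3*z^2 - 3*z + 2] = -9*z^2 - 6*z - 3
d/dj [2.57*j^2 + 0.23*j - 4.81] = 5.14*j + 0.23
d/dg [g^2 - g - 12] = 2*g - 1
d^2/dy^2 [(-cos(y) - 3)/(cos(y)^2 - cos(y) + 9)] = (-9*sin(y)^4*cos(y) - 13*sin(y)^4 - 88*sin(y)^2 - 523*cos(y)/4 + 57*cos(3*y)/4 + cos(5*y)/2 + 71)/(sin(y)^2 + cos(y) - 10)^3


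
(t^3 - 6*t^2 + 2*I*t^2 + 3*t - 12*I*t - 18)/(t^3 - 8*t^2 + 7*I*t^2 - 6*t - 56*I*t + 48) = (t^3 + t^2*(-6 + 2*I) + t*(3 - 12*I) - 18)/(t^3 + t^2*(-8 + 7*I) + t*(-6 - 56*I) + 48)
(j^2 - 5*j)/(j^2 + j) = (j - 5)/(j + 1)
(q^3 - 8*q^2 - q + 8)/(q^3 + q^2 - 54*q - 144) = (q^2 - 1)/(q^2 + 9*q + 18)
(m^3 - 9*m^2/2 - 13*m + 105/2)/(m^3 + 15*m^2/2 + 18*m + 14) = (m^2 - 8*m + 15)/(m^2 + 4*m + 4)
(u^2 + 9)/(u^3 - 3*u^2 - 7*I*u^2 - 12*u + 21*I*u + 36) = (u + 3*I)/(u^2 - u*(3 + 4*I) + 12*I)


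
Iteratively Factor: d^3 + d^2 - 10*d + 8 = (d + 4)*(d^2 - 3*d + 2) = (d - 1)*(d + 4)*(d - 2)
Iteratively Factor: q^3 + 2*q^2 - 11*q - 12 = (q - 3)*(q^2 + 5*q + 4) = (q - 3)*(q + 1)*(q + 4)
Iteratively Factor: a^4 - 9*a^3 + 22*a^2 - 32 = (a - 4)*(a^3 - 5*a^2 + 2*a + 8) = (a - 4)^2*(a^2 - a - 2) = (a - 4)^2*(a - 2)*(a + 1)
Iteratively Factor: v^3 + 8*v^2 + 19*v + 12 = (v + 3)*(v^2 + 5*v + 4) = (v + 3)*(v + 4)*(v + 1)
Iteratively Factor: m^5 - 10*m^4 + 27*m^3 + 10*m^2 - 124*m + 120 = (m + 2)*(m^4 - 12*m^3 + 51*m^2 - 92*m + 60) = (m - 2)*(m + 2)*(m^3 - 10*m^2 + 31*m - 30) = (m - 2)^2*(m + 2)*(m^2 - 8*m + 15) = (m - 5)*(m - 2)^2*(m + 2)*(m - 3)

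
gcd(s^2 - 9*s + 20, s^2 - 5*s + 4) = s - 4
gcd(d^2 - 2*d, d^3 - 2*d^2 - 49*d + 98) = d - 2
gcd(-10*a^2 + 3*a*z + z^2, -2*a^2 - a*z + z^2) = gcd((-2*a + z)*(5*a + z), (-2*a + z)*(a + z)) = -2*a + z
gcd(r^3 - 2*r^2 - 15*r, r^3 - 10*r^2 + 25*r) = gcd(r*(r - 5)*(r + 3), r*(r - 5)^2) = r^2 - 5*r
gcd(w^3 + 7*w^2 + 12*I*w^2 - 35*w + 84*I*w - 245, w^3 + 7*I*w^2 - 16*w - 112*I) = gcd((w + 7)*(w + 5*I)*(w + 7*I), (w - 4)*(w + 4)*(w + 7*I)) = w + 7*I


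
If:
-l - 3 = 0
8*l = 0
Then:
No Solution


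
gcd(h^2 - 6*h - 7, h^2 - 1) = h + 1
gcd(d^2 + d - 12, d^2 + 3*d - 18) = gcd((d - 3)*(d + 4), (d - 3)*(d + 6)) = d - 3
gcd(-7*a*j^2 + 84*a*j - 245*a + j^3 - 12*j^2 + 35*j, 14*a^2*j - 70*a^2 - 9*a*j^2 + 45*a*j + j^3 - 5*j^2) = 7*a*j - 35*a - j^2 + 5*j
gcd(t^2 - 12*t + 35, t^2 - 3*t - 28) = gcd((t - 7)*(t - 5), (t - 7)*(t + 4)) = t - 7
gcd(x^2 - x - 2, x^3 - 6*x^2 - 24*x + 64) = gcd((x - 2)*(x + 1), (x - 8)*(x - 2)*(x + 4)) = x - 2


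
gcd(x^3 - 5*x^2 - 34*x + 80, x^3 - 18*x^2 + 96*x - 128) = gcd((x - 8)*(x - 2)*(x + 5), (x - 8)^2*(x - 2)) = x^2 - 10*x + 16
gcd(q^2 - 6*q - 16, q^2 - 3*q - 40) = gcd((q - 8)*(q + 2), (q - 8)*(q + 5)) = q - 8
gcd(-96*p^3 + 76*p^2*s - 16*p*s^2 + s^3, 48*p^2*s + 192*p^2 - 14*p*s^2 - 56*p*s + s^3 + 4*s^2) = 48*p^2 - 14*p*s + s^2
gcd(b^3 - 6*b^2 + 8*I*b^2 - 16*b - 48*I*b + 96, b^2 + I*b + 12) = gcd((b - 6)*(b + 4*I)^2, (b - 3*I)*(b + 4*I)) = b + 4*I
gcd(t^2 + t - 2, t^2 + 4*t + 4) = t + 2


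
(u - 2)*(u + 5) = u^2 + 3*u - 10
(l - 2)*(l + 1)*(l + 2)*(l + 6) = l^4 + 7*l^3 + 2*l^2 - 28*l - 24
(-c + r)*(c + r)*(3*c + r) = -3*c^3 - c^2*r + 3*c*r^2 + r^3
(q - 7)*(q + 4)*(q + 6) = q^3 + 3*q^2 - 46*q - 168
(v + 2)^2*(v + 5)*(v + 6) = v^4 + 15*v^3 + 78*v^2 + 164*v + 120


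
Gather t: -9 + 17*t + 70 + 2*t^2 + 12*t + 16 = 2*t^2 + 29*t + 77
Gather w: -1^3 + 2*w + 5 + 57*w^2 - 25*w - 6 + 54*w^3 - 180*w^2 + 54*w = 54*w^3 - 123*w^2 + 31*w - 2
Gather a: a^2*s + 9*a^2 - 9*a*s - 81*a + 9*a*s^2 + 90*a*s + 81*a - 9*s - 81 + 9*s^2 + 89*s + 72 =a^2*(s + 9) + a*(9*s^2 + 81*s) + 9*s^2 + 80*s - 9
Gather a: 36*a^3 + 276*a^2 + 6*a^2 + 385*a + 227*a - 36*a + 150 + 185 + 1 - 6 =36*a^3 + 282*a^2 + 576*a + 330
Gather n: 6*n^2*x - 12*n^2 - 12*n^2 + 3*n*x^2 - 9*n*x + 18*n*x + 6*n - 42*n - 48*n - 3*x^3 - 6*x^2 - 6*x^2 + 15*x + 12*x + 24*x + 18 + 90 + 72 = n^2*(6*x - 24) + n*(3*x^2 + 9*x - 84) - 3*x^3 - 12*x^2 + 51*x + 180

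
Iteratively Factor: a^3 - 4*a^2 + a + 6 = (a + 1)*(a^2 - 5*a + 6) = (a - 2)*(a + 1)*(a - 3)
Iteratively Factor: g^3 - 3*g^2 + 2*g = (g - 2)*(g^2 - g) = g*(g - 2)*(g - 1)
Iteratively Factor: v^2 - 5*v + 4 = (v - 1)*(v - 4)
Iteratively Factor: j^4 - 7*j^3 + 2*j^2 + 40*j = (j - 5)*(j^3 - 2*j^2 - 8*j) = j*(j - 5)*(j^2 - 2*j - 8) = j*(j - 5)*(j + 2)*(j - 4)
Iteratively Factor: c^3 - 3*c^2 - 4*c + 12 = (c - 3)*(c^2 - 4) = (c - 3)*(c + 2)*(c - 2)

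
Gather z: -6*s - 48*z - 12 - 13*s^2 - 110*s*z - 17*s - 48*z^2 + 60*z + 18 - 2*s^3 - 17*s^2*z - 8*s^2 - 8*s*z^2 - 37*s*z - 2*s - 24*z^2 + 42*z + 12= -2*s^3 - 21*s^2 - 25*s + z^2*(-8*s - 72) + z*(-17*s^2 - 147*s + 54) + 18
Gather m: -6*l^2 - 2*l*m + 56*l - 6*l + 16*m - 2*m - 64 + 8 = -6*l^2 + 50*l + m*(14 - 2*l) - 56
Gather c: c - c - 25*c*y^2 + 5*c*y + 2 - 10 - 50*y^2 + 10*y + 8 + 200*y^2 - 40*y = c*(-25*y^2 + 5*y) + 150*y^2 - 30*y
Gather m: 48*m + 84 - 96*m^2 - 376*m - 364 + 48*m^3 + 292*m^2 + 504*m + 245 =48*m^3 + 196*m^2 + 176*m - 35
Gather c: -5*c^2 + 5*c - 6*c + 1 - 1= -5*c^2 - c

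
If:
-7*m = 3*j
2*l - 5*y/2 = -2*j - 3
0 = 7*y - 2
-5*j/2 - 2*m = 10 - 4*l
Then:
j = -204/79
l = 796/553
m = 612/553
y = 2/7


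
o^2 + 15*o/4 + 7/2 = (o + 7/4)*(o + 2)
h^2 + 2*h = h*(h + 2)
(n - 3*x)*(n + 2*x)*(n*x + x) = n^3*x - n^2*x^2 + n^2*x - 6*n*x^3 - n*x^2 - 6*x^3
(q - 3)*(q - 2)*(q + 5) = q^3 - 19*q + 30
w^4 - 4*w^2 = w^2*(w - 2)*(w + 2)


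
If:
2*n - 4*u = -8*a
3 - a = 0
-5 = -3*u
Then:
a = 3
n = -26/3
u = 5/3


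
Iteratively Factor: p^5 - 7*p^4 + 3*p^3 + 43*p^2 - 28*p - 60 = (p - 2)*(p^4 - 5*p^3 - 7*p^2 + 29*p + 30) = (p - 2)*(p + 2)*(p^3 - 7*p^2 + 7*p + 15) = (p - 2)*(p + 1)*(p + 2)*(p^2 - 8*p + 15) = (p - 3)*(p - 2)*(p + 1)*(p + 2)*(p - 5)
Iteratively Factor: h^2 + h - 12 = (h + 4)*(h - 3)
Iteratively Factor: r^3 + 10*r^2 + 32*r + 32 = (r + 2)*(r^2 + 8*r + 16) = (r + 2)*(r + 4)*(r + 4)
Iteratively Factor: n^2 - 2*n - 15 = (n + 3)*(n - 5)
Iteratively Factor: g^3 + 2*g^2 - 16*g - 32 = (g + 2)*(g^2 - 16) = (g + 2)*(g + 4)*(g - 4)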